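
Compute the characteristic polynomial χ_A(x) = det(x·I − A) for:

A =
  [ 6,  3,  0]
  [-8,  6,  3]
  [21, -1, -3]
x^3 - 9*x^2 + 27*x - 27

Expanding det(x·I − A) (e.g. by cofactor expansion or by noting that A is similar to its Jordan form J, which has the same characteristic polynomial as A) gives
  χ_A(x) = x^3 - 9*x^2 + 27*x - 27
which factors as (x - 3)^3. The eigenvalues (with algebraic multiplicities) are λ = 3 with multiplicity 3.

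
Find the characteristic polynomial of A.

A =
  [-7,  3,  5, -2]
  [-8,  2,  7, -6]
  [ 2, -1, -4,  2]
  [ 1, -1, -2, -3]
x^4 + 12*x^3 + 54*x^2 + 108*x + 81

Expanding det(x·I − A) (e.g. by cofactor expansion or by noting that A is similar to its Jordan form J, which has the same characteristic polynomial as A) gives
  χ_A(x) = x^4 + 12*x^3 + 54*x^2 + 108*x + 81
which factors as (x + 3)^4. The eigenvalues (with algebraic multiplicities) are λ = -3 with multiplicity 4.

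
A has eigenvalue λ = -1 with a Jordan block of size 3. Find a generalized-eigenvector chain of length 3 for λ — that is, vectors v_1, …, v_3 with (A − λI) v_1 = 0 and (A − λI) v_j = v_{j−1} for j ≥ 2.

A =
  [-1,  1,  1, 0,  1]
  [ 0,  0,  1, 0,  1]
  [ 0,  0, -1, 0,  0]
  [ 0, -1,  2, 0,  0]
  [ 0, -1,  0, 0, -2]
A Jordan chain for λ = -1 of length 3:
v_1 = (1, 1, 0, 1, -1)ᵀ
v_2 = (1, 1, 0, 2, 0)ᵀ
v_3 = (0, 0, 1, 0, 0)ᵀ

Let N = A − (-1)·I. We want v_3 with N^3 v_3 = 0 but N^2 v_3 ≠ 0; then v_{j-1} := N · v_j for j = 3, …, 2.

Pick v_3 = (0, 0, 1, 0, 0)ᵀ.
Then v_2 = N · v_3 = (1, 1, 0, 2, 0)ᵀ.
Then v_1 = N · v_2 = (1, 1, 0, 1, -1)ᵀ.

Sanity check: (A − (-1)·I) v_1 = (0, 0, 0, 0, 0)ᵀ = 0. ✓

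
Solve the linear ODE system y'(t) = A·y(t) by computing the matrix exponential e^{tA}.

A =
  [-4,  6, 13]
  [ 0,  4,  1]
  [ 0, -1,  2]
e^{tA} =
  [exp(-4*t), -t*exp(3*t) + exp(3*t) - exp(-4*t), -t*exp(3*t) + 2*exp(3*t) - 2*exp(-4*t)]
  [0, t*exp(3*t) + exp(3*t), t*exp(3*t)]
  [0, -t*exp(3*t), -t*exp(3*t) + exp(3*t)]

Strategy: write A = P · J · P⁻¹ where J is a Jordan canonical form, so e^{tA} = P · e^{tJ} · P⁻¹, and e^{tJ} can be computed block-by-block.

A has Jordan form
J =
  [-4, 0, 0]
  [ 0, 3, 1]
  [ 0, 0, 3]
(up to reordering of blocks).

Per-block formulas:
  For a 1×1 block at λ = -4: exp(t · [-4]) = [e^(-4t)].
  For a 2×2 Jordan block J_2(3): exp(t · J_2(3)) = e^(3t)·(I + t·N), where N is the 2×2 nilpotent shift.

After assembling e^{tJ} and conjugating by P, we get:

e^{tA} =
  [exp(-4*t), -t*exp(3*t) + exp(3*t) - exp(-4*t), -t*exp(3*t) + 2*exp(3*t) - 2*exp(-4*t)]
  [0, t*exp(3*t) + exp(3*t), t*exp(3*t)]
  [0, -t*exp(3*t), -t*exp(3*t) + exp(3*t)]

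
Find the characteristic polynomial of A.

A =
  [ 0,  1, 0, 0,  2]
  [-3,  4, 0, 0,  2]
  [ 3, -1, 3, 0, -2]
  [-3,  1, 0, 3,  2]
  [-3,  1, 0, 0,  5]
x^5 - 15*x^4 + 90*x^3 - 270*x^2 + 405*x - 243

Expanding det(x·I − A) (e.g. by cofactor expansion or by noting that A is similar to its Jordan form J, which has the same characteristic polynomial as A) gives
  χ_A(x) = x^5 - 15*x^4 + 90*x^3 - 270*x^2 + 405*x - 243
which factors as (x - 3)^5. The eigenvalues (with algebraic multiplicities) are λ = 3 with multiplicity 5.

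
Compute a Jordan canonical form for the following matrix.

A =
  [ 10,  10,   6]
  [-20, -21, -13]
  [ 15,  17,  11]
J_3(0)

The characteristic polynomial is
  det(x·I − A) = x^3

Eigenvalues and multiplicities (the geometric multiplicity of λ is n − rank(A − λI), which equals the number of Jordan blocks for λ):
  λ = 0: algebraic multiplicity = 3, geometric multiplicity = 1

Determining the block sizes for each eigenvalue:
  λ = 0: one block (gm = 1), so the single block has size am = 3 → block sizes [3]

Assembling the blocks gives a Jordan form
J =
  [0, 1, 0]
  [0, 0, 1]
  [0, 0, 0]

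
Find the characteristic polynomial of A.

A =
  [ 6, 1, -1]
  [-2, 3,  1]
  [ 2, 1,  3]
x^3 - 12*x^2 + 48*x - 64

Expanding det(x·I − A) (e.g. by cofactor expansion or by noting that A is similar to its Jordan form J, which has the same characteristic polynomial as A) gives
  χ_A(x) = x^3 - 12*x^2 + 48*x - 64
which factors as (x - 4)^3. The eigenvalues (with algebraic multiplicities) are λ = 4 with multiplicity 3.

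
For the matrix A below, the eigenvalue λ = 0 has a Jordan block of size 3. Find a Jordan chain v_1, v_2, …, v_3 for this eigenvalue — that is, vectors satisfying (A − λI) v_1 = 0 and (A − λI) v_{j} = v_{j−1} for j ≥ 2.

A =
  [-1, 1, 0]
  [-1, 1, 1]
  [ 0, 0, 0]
A Jordan chain for λ = 0 of length 3:
v_1 = (1, 1, 0)ᵀ
v_2 = (0, 1, 0)ᵀ
v_3 = (0, 0, 1)ᵀ

Let N = A − (0)·I. We want v_3 with N^3 v_3 = 0 but N^2 v_3 ≠ 0; then v_{j-1} := N · v_j for j = 3, …, 2.

Pick v_3 = (0, 0, 1)ᵀ.
Then v_2 = N · v_3 = (0, 1, 0)ᵀ.
Then v_1 = N · v_2 = (1, 1, 0)ᵀ.

Sanity check: (A − (0)·I) v_1 = (0, 0, 0)ᵀ = 0. ✓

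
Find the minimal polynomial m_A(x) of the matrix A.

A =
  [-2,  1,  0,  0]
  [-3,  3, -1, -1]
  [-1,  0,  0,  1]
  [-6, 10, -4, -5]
x^3 + 3*x^2 + 3*x + 1

The characteristic polynomial is χ_A(x) = (x + 1)^4, so the eigenvalues are known. The minimal polynomial is
  m_A(x) = Π_λ (x − λ)^{k_λ}
where k_λ is the size of the *largest* Jordan block for λ (equivalently, the smallest k with (A − λI)^k v = 0 for every generalised eigenvector v of λ).

  λ = -1: largest Jordan block has size 3, contributing (x + 1)^3

So m_A(x) = (x + 1)^3 = x^3 + 3*x^2 + 3*x + 1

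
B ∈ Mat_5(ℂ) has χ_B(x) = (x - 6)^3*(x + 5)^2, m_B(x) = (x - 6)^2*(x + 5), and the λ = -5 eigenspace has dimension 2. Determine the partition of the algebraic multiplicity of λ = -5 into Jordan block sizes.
Block sizes for λ = -5: [1, 1]

Step 1 — from the characteristic polynomial, algebraic multiplicity of λ = -5 is 2. From dim ker(B − (-5)·I) = 2, there are exactly 2 Jordan blocks for λ = -5.
Step 2 — from the minimal polynomial, the factor (x + 5) tells us the largest block for λ = -5 has size 1.
Step 3 — with total size 2, 2 blocks, and largest block 1, the block sizes (in nonincreasing order) are [1, 1].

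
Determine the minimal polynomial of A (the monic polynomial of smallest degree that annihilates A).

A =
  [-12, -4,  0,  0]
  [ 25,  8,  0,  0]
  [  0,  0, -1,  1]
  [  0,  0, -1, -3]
x^2 + 4*x + 4

The characteristic polynomial is χ_A(x) = (x + 2)^4, so the eigenvalues are known. The minimal polynomial is
  m_A(x) = Π_λ (x − λ)^{k_λ}
where k_λ is the size of the *largest* Jordan block for λ (equivalently, the smallest k with (A − λI)^k v = 0 for every generalised eigenvector v of λ).

  λ = -2: largest Jordan block has size 2, contributing (x + 2)^2

So m_A(x) = (x + 2)^2 = x^2 + 4*x + 4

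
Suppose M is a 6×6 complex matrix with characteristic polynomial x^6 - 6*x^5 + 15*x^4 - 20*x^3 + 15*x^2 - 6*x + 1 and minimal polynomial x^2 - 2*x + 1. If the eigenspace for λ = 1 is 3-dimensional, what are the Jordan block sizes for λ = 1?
Block sizes for λ = 1: [2, 2, 2]

Step 1 — from the characteristic polynomial, algebraic multiplicity of λ = 1 is 6. From dim ker(M − (1)·I) = 3, there are exactly 3 Jordan blocks for λ = 1.
Step 2 — from the minimal polynomial, the factor (x − 1)^2 tells us the largest block for λ = 1 has size 2.
Step 3 — with total size 6, 3 blocks, and largest block 2, the block sizes (in nonincreasing order) are [2, 2, 2].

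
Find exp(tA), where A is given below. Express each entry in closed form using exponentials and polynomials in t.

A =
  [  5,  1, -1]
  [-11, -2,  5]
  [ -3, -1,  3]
e^{tA} =
  [t^2*exp(2*t)/2 + 3*t*exp(2*t) + exp(2*t), t*exp(2*t), t^2*exp(2*t)/2 - t*exp(2*t)]
  [-2*t^2*exp(2*t) - 11*t*exp(2*t), -4*t*exp(2*t) + exp(2*t), -2*t^2*exp(2*t) + 5*t*exp(2*t)]
  [-t^2*exp(2*t)/2 - 3*t*exp(2*t), -t*exp(2*t), -t^2*exp(2*t)/2 + t*exp(2*t) + exp(2*t)]

Strategy: write A = P · J · P⁻¹ where J is a Jordan canonical form, so e^{tA} = P · e^{tJ} · P⁻¹, and e^{tJ} can be computed block-by-block.

A has Jordan form
J =
  [2, 1, 0]
  [0, 2, 1]
  [0, 0, 2]
(up to reordering of blocks).

Per-block formulas:
  For a 3×3 Jordan block J_3(2): exp(t · J_3(2)) = e^(2t)·(I + t·N + (t^2/2)·N^2), where N is the 3×3 nilpotent shift.

After assembling e^{tJ} and conjugating by P, we get:

e^{tA} =
  [t^2*exp(2*t)/2 + 3*t*exp(2*t) + exp(2*t), t*exp(2*t), t^2*exp(2*t)/2 - t*exp(2*t)]
  [-2*t^2*exp(2*t) - 11*t*exp(2*t), -4*t*exp(2*t) + exp(2*t), -2*t^2*exp(2*t) + 5*t*exp(2*t)]
  [-t^2*exp(2*t)/2 - 3*t*exp(2*t), -t*exp(2*t), -t^2*exp(2*t)/2 + t*exp(2*t) + exp(2*t)]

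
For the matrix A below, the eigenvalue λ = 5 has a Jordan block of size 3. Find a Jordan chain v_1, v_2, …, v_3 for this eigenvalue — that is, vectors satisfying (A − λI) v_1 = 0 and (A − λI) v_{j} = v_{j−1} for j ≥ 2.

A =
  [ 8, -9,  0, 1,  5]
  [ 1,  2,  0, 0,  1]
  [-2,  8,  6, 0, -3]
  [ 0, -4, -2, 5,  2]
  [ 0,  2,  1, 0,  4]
A Jordan chain for λ = 5 of length 3:
v_1 = (6, 2, -4, 0, 0)ᵀ
v_2 = (-9, -3, 8, -4, 2)ᵀ
v_3 = (0, 1, 0, 0, 0)ᵀ

Let N = A − (5)·I. We want v_3 with N^3 v_3 = 0 but N^2 v_3 ≠ 0; then v_{j-1} := N · v_j for j = 3, …, 2.

Pick v_3 = (0, 1, 0, 0, 0)ᵀ.
Then v_2 = N · v_3 = (-9, -3, 8, -4, 2)ᵀ.
Then v_1 = N · v_2 = (6, 2, -4, 0, 0)ᵀ.

Sanity check: (A − (5)·I) v_1 = (0, 0, 0, 0, 0)ᵀ = 0. ✓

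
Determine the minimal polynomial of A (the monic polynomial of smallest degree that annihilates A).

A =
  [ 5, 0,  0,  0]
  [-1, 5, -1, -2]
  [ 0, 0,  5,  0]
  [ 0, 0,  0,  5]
x^2 - 10*x + 25

The characteristic polynomial is χ_A(x) = (x - 5)^4, so the eigenvalues are known. The minimal polynomial is
  m_A(x) = Π_λ (x − λ)^{k_λ}
where k_λ is the size of the *largest* Jordan block for λ (equivalently, the smallest k with (A − λI)^k v = 0 for every generalised eigenvector v of λ).

  λ = 5: largest Jordan block has size 2, contributing (x − 5)^2

So m_A(x) = (x - 5)^2 = x^2 - 10*x + 25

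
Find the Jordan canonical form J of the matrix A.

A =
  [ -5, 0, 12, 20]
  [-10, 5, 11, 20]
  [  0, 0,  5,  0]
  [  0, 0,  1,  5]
J_1(-5) ⊕ J_2(5) ⊕ J_1(5)

The characteristic polynomial is
  det(x·I − A) = x^4 - 10*x^3 + 250*x - 625 = (x - 5)^3*(x + 5)

Eigenvalues and multiplicities (the geometric multiplicity of λ is n − rank(A − λI), which equals the number of Jordan blocks for λ):
  λ = -5: algebraic multiplicity = 1, geometric multiplicity = 1
  λ = 5: algebraic multiplicity = 3, geometric multiplicity = 2

Determining the block sizes for each eigenvalue:
  λ = -5: one block (gm = 1), so the single block has size am = 1 → block sizes [1]
  λ = 5: 2 blocks summing to 3 forces exactly one block of size 2 and the rest size 1 → block sizes [2, 1]

Assembling the blocks gives a Jordan form
J =
  [-5, 0, 0, 0]
  [ 0, 5, 1, 0]
  [ 0, 0, 5, 0]
  [ 0, 0, 0, 5]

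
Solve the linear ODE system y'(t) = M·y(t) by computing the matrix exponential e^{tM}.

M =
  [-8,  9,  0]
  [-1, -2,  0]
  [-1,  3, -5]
e^{tM} =
  [-3*t*exp(-5*t) + exp(-5*t), 9*t*exp(-5*t), 0]
  [-t*exp(-5*t), 3*t*exp(-5*t) + exp(-5*t), 0]
  [-t*exp(-5*t), 3*t*exp(-5*t), exp(-5*t)]

Strategy: write M = P · J · P⁻¹ where J is a Jordan canonical form, so e^{tM} = P · e^{tJ} · P⁻¹, and e^{tJ} can be computed block-by-block.

M has Jordan form
J =
  [-5,  1,  0]
  [ 0, -5,  0]
  [ 0,  0, -5]
(up to reordering of blocks).

Per-block formulas:
  For a 2×2 Jordan block J_2(-5): exp(t · J_2(-5)) = e^(-5t)·(I + t·N), where N is the 2×2 nilpotent shift.
  For a 1×1 block at λ = -5: exp(t · [-5]) = [e^(-5t)].

After assembling e^{tJ} and conjugating by P, we get:

e^{tM} =
  [-3*t*exp(-5*t) + exp(-5*t), 9*t*exp(-5*t), 0]
  [-t*exp(-5*t), 3*t*exp(-5*t) + exp(-5*t), 0]
  [-t*exp(-5*t), 3*t*exp(-5*t), exp(-5*t)]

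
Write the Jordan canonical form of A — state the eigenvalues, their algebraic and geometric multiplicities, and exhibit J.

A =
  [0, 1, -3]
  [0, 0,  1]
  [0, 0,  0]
J_3(0)

The characteristic polynomial is
  det(x·I − A) = x^3

Eigenvalues and multiplicities (the geometric multiplicity of λ is n − rank(A − λI), which equals the number of Jordan blocks for λ):
  λ = 0: algebraic multiplicity = 3, geometric multiplicity = 1

Determining the block sizes for each eigenvalue:
  λ = 0: one block (gm = 1), so the single block has size am = 3 → block sizes [3]

Assembling the blocks gives a Jordan form
J =
  [0, 1, 0]
  [0, 0, 1]
  [0, 0, 0]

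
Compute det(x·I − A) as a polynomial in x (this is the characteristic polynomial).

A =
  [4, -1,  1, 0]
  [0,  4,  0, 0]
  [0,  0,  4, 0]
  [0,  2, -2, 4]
x^4 - 16*x^3 + 96*x^2 - 256*x + 256

Expanding det(x·I − A) (e.g. by cofactor expansion or by noting that A is similar to its Jordan form J, which has the same characteristic polynomial as A) gives
  χ_A(x) = x^4 - 16*x^3 + 96*x^2 - 256*x + 256
which factors as (x - 4)^4. The eigenvalues (with algebraic multiplicities) are λ = 4 with multiplicity 4.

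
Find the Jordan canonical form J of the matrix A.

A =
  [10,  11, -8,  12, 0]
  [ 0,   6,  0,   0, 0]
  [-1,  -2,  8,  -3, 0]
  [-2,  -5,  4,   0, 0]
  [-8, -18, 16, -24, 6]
J_2(6) ⊕ J_2(6) ⊕ J_1(6)

The characteristic polynomial is
  det(x·I − A) = x^5 - 30*x^4 + 360*x^3 - 2160*x^2 + 6480*x - 7776 = (x - 6)^5

Eigenvalues and multiplicities (the geometric multiplicity of λ is n − rank(A − λI), which equals the number of Jordan blocks for λ):
  λ = 6: algebraic multiplicity = 5, geometric multiplicity = 3

Determining the block sizes for each eigenvalue:
  λ = 6: with am = 5 and gm = 3, the partition is not yet determined (e.g. several partitions of 5 into 3 parts exist). Let N = A − (6)·I. Computing rank(N^1) = 2, rank(N^2) = 0; the number of blocks of size ≥ j is rank(N^{j−1}) − rank(N^j), giving [3, 2]. So we have 2 block(s) of size 2, 1 block(s) of size 1 → block sizes [2, 2, 1]

Assembling the blocks gives a Jordan form
J =
  [6, 1, 0, 0, 0]
  [0, 6, 0, 0, 0]
  [0, 0, 6, 1, 0]
  [0, 0, 0, 6, 0]
  [0, 0, 0, 0, 6]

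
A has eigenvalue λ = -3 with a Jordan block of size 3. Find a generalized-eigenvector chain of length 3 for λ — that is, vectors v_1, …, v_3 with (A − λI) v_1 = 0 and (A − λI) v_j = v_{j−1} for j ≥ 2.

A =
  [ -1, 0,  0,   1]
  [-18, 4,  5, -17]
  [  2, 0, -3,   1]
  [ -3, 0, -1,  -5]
A Jordan chain for λ = -3 of length 3:
v_1 = (1, -3, 1, -2)ᵀ
v_2 = (2, -4, 2, -3)ᵀ
v_3 = (1, 2, 0, 0)ᵀ

Let N = A − (-3)·I. We want v_3 with N^3 v_3 = 0 but N^2 v_3 ≠ 0; then v_{j-1} := N · v_j for j = 3, …, 2.

Pick v_3 = (1, 2, 0, 0)ᵀ.
Then v_2 = N · v_3 = (2, -4, 2, -3)ᵀ.
Then v_1 = N · v_2 = (1, -3, 1, -2)ᵀ.

Sanity check: (A − (-3)·I) v_1 = (0, 0, 0, 0)ᵀ = 0. ✓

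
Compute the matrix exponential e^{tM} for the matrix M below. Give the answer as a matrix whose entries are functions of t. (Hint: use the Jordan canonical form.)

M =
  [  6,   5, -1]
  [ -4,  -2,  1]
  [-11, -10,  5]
e^{tM} =
  [3*t*exp(3*t) + exp(3*t), 5*t*exp(3*t), -t*exp(3*t)]
  [-3*t^2*exp(3*t)/2 - 4*t*exp(3*t), -5*t^2*exp(3*t)/2 - 5*t*exp(3*t) + exp(3*t), t^2*exp(3*t)/2 + t*exp(3*t)]
  [-15*t^2*exp(3*t)/2 - 11*t*exp(3*t), -25*t^2*exp(3*t)/2 - 10*t*exp(3*t), 5*t^2*exp(3*t)/2 + 2*t*exp(3*t) + exp(3*t)]

Strategy: write M = P · J · P⁻¹ where J is a Jordan canonical form, so e^{tM} = P · e^{tJ} · P⁻¹, and e^{tJ} can be computed block-by-block.

M has Jordan form
J =
  [3, 1, 0]
  [0, 3, 1]
  [0, 0, 3]
(up to reordering of blocks).

Per-block formulas:
  For a 3×3 Jordan block J_3(3): exp(t · J_3(3)) = e^(3t)·(I + t·N + (t^2/2)·N^2), where N is the 3×3 nilpotent shift.

After assembling e^{tJ} and conjugating by P, we get:

e^{tM} =
  [3*t*exp(3*t) + exp(3*t), 5*t*exp(3*t), -t*exp(3*t)]
  [-3*t^2*exp(3*t)/2 - 4*t*exp(3*t), -5*t^2*exp(3*t)/2 - 5*t*exp(3*t) + exp(3*t), t^2*exp(3*t)/2 + t*exp(3*t)]
  [-15*t^2*exp(3*t)/2 - 11*t*exp(3*t), -25*t^2*exp(3*t)/2 - 10*t*exp(3*t), 5*t^2*exp(3*t)/2 + 2*t*exp(3*t) + exp(3*t)]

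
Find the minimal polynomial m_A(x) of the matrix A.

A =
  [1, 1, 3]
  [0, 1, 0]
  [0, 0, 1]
x^2 - 2*x + 1

The characteristic polynomial is χ_A(x) = (x - 1)^3, so the eigenvalues are known. The minimal polynomial is
  m_A(x) = Π_λ (x − λ)^{k_λ}
where k_λ is the size of the *largest* Jordan block for λ (equivalently, the smallest k with (A − λI)^k v = 0 for every generalised eigenvector v of λ).

  λ = 1: largest Jordan block has size 2, contributing (x − 1)^2

So m_A(x) = (x - 1)^2 = x^2 - 2*x + 1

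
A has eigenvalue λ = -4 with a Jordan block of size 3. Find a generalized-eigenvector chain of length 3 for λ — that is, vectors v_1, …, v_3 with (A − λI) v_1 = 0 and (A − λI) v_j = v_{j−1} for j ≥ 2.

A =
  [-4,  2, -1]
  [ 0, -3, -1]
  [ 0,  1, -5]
A Jordan chain for λ = -4 of length 3:
v_1 = (1, 0, 0)ᵀ
v_2 = (2, 1, 1)ᵀ
v_3 = (0, 1, 0)ᵀ

Let N = A − (-4)·I. We want v_3 with N^3 v_3 = 0 but N^2 v_3 ≠ 0; then v_{j-1} := N · v_j for j = 3, …, 2.

Pick v_3 = (0, 1, 0)ᵀ.
Then v_2 = N · v_3 = (2, 1, 1)ᵀ.
Then v_1 = N · v_2 = (1, 0, 0)ᵀ.

Sanity check: (A − (-4)·I) v_1 = (0, 0, 0)ᵀ = 0. ✓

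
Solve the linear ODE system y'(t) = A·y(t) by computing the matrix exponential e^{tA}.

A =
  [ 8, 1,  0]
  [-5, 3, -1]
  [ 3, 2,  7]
e^{tA} =
  [-t^2*exp(6*t)/2 + 2*t*exp(6*t) + exp(6*t), -t^2*exp(6*t)/2 + t*exp(6*t), -t^2*exp(6*t)/2]
  [t^2*exp(6*t) - 5*t*exp(6*t), t^2*exp(6*t) - 3*t*exp(6*t) + exp(6*t), t^2*exp(6*t) - t*exp(6*t)]
  [-t^2*exp(6*t)/2 + 3*t*exp(6*t), -t^2*exp(6*t)/2 + 2*t*exp(6*t), -t^2*exp(6*t)/2 + t*exp(6*t) + exp(6*t)]

Strategy: write A = P · J · P⁻¹ where J is a Jordan canonical form, so e^{tA} = P · e^{tJ} · P⁻¹, and e^{tJ} can be computed block-by-block.

A has Jordan form
J =
  [6, 1, 0]
  [0, 6, 1]
  [0, 0, 6]
(up to reordering of blocks).

Per-block formulas:
  For a 3×3 Jordan block J_3(6): exp(t · J_3(6)) = e^(6t)·(I + t·N + (t^2/2)·N^2), where N is the 3×3 nilpotent shift.

After assembling e^{tJ} and conjugating by P, we get:

e^{tA} =
  [-t^2*exp(6*t)/2 + 2*t*exp(6*t) + exp(6*t), -t^2*exp(6*t)/2 + t*exp(6*t), -t^2*exp(6*t)/2]
  [t^2*exp(6*t) - 5*t*exp(6*t), t^2*exp(6*t) - 3*t*exp(6*t) + exp(6*t), t^2*exp(6*t) - t*exp(6*t)]
  [-t^2*exp(6*t)/2 + 3*t*exp(6*t), -t^2*exp(6*t)/2 + 2*t*exp(6*t), -t^2*exp(6*t)/2 + t*exp(6*t) + exp(6*t)]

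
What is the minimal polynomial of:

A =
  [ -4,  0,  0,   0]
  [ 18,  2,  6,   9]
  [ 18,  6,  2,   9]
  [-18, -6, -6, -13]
x^2 + 5*x + 4

The characteristic polynomial is χ_A(x) = (x + 1)*(x + 4)^3, so the eigenvalues are known. The minimal polynomial is
  m_A(x) = Π_λ (x − λ)^{k_λ}
where k_λ is the size of the *largest* Jordan block for λ (equivalently, the smallest k with (A − λI)^k v = 0 for every generalised eigenvector v of λ).

  λ = -4: largest Jordan block has size 1, contributing (x + 4)
  λ = -1: largest Jordan block has size 1, contributing (x + 1)

So m_A(x) = (x + 1)*(x + 4) = x^2 + 5*x + 4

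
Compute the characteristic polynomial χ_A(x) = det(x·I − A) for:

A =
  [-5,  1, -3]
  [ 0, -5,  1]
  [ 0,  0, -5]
x^3 + 15*x^2 + 75*x + 125

Expanding det(x·I − A) (e.g. by cofactor expansion or by noting that A is similar to its Jordan form J, which has the same characteristic polynomial as A) gives
  χ_A(x) = x^3 + 15*x^2 + 75*x + 125
which factors as (x + 5)^3. The eigenvalues (with algebraic multiplicities) are λ = -5 with multiplicity 3.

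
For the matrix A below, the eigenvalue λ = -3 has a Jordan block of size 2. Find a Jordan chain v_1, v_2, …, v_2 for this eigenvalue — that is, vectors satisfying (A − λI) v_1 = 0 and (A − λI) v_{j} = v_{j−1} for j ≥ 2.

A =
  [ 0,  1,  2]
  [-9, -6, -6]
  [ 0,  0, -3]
A Jordan chain for λ = -3 of length 2:
v_1 = (3, -9, 0)ᵀ
v_2 = (1, 0, 0)ᵀ

Let N = A − (-3)·I. We want v_2 with N^2 v_2 = 0 but N^1 v_2 ≠ 0; then v_{j-1} := N · v_j for j = 2, …, 2.

Pick v_2 = (1, 0, 0)ᵀ.
Then v_1 = N · v_2 = (3, -9, 0)ᵀ.

Sanity check: (A − (-3)·I) v_1 = (0, 0, 0)ᵀ = 0. ✓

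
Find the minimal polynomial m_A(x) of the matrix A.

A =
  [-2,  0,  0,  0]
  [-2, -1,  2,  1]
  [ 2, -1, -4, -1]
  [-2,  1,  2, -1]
x^2 + 4*x + 4

The characteristic polynomial is χ_A(x) = (x + 2)^4, so the eigenvalues are known. The minimal polynomial is
  m_A(x) = Π_λ (x − λ)^{k_λ}
where k_λ is the size of the *largest* Jordan block for λ (equivalently, the smallest k with (A − λI)^k v = 0 for every generalised eigenvector v of λ).

  λ = -2: largest Jordan block has size 2, contributing (x + 2)^2

So m_A(x) = (x + 2)^2 = x^2 + 4*x + 4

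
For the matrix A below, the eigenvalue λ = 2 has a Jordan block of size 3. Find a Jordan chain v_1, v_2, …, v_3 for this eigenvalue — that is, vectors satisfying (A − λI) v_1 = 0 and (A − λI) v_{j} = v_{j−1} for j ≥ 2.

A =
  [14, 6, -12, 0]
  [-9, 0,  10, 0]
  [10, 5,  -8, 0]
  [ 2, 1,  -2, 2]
A Jordan chain for λ = 2 of length 3:
v_1 = (-30, 10, -25, -5)ᵀ
v_2 = (12, -9, 10, 2)ᵀ
v_3 = (1, 0, 0, 0)ᵀ

Let N = A − (2)·I. We want v_3 with N^3 v_3 = 0 but N^2 v_3 ≠ 0; then v_{j-1} := N · v_j for j = 3, …, 2.

Pick v_3 = (1, 0, 0, 0)ᵀ.
Then v_2 = N · v_3 = (12, -9, 10, 2)ᵀ.
Then v_1 = N · v_2 = (-30, 10, -25, -5)ᵀ.

Sanity check: (A − (2)·I) v_1 = (0, 0, 0, 0)ᵀ = 0. ✓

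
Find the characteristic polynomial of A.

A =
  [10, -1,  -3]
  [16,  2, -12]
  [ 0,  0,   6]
x^3 - 18*x^2 + 108*x - 216

Expanding det(x·I − A) (e.g. by cofactor expansion or by noting that A is similar to its Jordan form J, which has the same characteristic polynomial as A) gives
  χ_A(x) = x^3 - 18*x^2 + 108*x - 216
which factors as (x - 6)^3. The eigenvalues (with algebraic multiplicities) are λ = 6 with multiplicity 3.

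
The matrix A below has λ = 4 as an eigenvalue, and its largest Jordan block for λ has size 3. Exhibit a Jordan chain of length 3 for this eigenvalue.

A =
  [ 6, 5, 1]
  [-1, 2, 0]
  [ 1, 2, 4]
A Jordan chain for λ = 4 of length 3:
v_1 = (2, -1, 1)ᵀ
v_2 = (5, -2, 2)ᵀ
v_3 = (0, 1, 0)ᵀ

Let N = A − (4)·I. We want v_3 with N^3 v_3 = 0 but N^2 v_3 ≠ 0; then v_{j-1} := N · v_j for j = 3, …, 2.

Pick v_3 = (0, 1, 0)ᵀ.
Then v_2 = N · v_3 = (5, -2, 2)ᵀ.
Then v_1 = N · v_2 = (2, -1, 1)ᵀ.

Sanity check: (A − (4)·I) v_1 = (0, 0, 0)ᵀ = 0. ✓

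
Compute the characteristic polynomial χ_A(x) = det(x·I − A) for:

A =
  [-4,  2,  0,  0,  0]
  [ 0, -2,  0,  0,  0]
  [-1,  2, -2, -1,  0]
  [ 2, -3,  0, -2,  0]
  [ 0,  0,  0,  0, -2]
x^5 + 12*x^4 + 56*x^3 + 128*x^2 + 144*x + 64

Expanding det(x·I − A) (e.g. by cofactor expansion or by noting that A is similar to its Jordan form J, which has the same characteristic polynomial as A) gives
  χ_A(x) = x^5 + 12*x^4 + 56*x^3 + 128*x^2 + 144*x + 64
which factors as (x + 2)^4*(x + 4). The eigenvalues (with algebraic multiplicities) are λ = -4 with multiplicity 1, λ = -2 with multiplicity 4.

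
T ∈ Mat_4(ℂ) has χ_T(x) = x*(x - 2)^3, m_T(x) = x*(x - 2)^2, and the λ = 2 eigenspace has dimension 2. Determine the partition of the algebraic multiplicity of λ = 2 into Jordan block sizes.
Block sizes for λ = 2: [2, 1]

Step 1 — from the characteristic polynomial, algebraic multiplicity of λ = 2 is 3. From dim ker(T − (2)·I) = 2, there are exactly 2 Jordan blocks for λ = 2.
Step 2 — from the minimal polynomial, the factor (x − 2)^2 tells us the largest block for λ = 2 has size 2.
Step 3 — with total size 3, 2 blocks, and largest block 2, the block sizes (in nonincreasing order) are [2, 1].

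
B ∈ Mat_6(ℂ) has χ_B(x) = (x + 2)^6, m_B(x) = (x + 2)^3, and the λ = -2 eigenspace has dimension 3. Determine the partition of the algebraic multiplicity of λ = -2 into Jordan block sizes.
Block sizes for λ = -2: [3, 2, 1]

Step 1 — from the characteristic polynomial, algebraic multiplicity of λ = -2 is 6. From dim ker(B − (-2)·I) = 3, there are exactly 3 Jordan blocks for λ = -2.
Step 2 — from the minimal polynomial, the factor (x + 2)^3 tells us the largest block for λ = -2 has size 3.
Step 3 — with total size 6, 3 blocks, and largest block 3, the block sizes (in nonincreasing order) are [3, 2, 1].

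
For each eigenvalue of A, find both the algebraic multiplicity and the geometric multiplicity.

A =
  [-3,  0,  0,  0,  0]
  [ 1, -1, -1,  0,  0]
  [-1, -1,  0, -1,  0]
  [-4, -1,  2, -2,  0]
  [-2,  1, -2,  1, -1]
λ = -3: alg = 1, geom = 1; λ = -1: alg = 4, geom = 2

Step 1 — factor the characteristic polynomial to read off the algebraic multiplicities:
  χ_A(x) = (x + 1)^4*(x + 3)

Step 2 — compute geometric multiplicities via the rank-nullity identity g(λ) = n − rank(A − λI):
  rank(A − (-3)·I) = 4, so dim ker(A − (-3)·I) = n − 4 = 1
  rank(A − (-1)·I) = 3, so dim ker(A − (-1)·I) = n − 3 = 2

Summary:
  λ = -3: algebraic multiplicity = 1, geometric multiplicity = 1
  λ = -1: algebraic multiplicity = 4, geometric multiplicity = 2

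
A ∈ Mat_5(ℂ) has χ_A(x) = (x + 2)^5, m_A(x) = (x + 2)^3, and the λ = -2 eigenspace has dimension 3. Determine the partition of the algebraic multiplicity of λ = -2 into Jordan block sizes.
Block sizes for λ = -2: [3, 1, 1]

Step 1 — from the characteristic polynomial, algebraic multiplicity of λ = -2 is 5. From dim ker(A − (-2)·I) = 3, there are exactly 3 Jordan blocks for λ = -2.
Step 2 — from the minimal polynomial, the factor (x + 2)^3 tells us the largest block for λ = -2 has size 3.
Step 3 — with total size 5, 3 blocks, and largest block 3, the block sizes (in nonincreasing order) are [3, 1, 1].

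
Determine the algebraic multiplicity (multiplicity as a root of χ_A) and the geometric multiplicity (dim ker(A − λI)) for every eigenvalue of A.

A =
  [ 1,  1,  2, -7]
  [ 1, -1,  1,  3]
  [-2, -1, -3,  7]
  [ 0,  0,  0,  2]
λ = -1: alg = 3, geom = 1; λ = 2: alg = 1, geom = 1

Step 1 — factor the characteristic polynomial to read off the algebraic multiplicities:
  χ_A(x) = (x - 2)*(x + 1)^3

Step 2 — compute geometric multiplicities via the rank-nullity identity g(λ) = n − rank(A − λI):
  rank(A − (-1)·I) = 3, so dim ker(A − (-1)·I) = n − 3 = 1
  rank(A − (2)·I) = 3, so dim ker(A − (2)·I) = n − 3 = 1

Summary:
  λ = -1: algebraic multiplicity = 3, geometric multiplicity = 1
  λ = 2: algebraic multiplicity = 1, geometric multiplicity = 1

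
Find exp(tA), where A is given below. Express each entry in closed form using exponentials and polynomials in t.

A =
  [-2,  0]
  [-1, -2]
e^{tA} =
  [exp(-2*t), 0]
  [-t*exp(-2*t), exp(-2*t)]

Strategy: write A = P · J · P⁻¹ where J is a Jordan canonical form, so e^{tA} = P · e^{tJ} · P⁻¹, and e^{tJ} can be computed block-by-block.

A has Jordan form
J =
  [-2,  1]
  [ 0, -2]
(up to reordering of blocks).

Per-block formulas:
  For a 2×2 Jordan block J_2(-2): exp(t · J_2(-2)) = e^(-2t)·(I + t·N), where N is the 2×2 nilpotent shift.

After assembling e^{tJ} and conjugating by P, we get:

e^{tA} =
  [exp(-2*t), 0]
  [-t*exp(-2*t), exp(-2*t)]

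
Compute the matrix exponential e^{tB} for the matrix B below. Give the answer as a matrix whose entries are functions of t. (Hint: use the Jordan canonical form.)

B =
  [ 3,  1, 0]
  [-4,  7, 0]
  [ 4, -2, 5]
e^{tB} =
  [-2*t*exp(5*t) + exp(5*t), t*exp(5*t), 0]
  [-4*t*exp(5*t), 2*t*exp(5*t) + exp(5*t), 0]
  [4*t*exp(5*t), -2*t*exp(5*t), exp(5*t)]

Strategy: write B = P · J · P⁻¹ where J is a Jordan canonical form, so e^{tB} = P · e^{tJ} · P⁻¹, and e^{tJ} can be computed block-by-block.

B has Jordan form
J =
  [5, 1, 0]
  [0, 5, 0]
  [0, 0, 5]
(up to reordering of blocks).

Per-block formulas:
  For a 1×1 block at λ = 5: exp(t · [5]) = [e^(5t)].
  For a 2×2 Jordan block J_2(5): exp(t · J_2(5)) = e^(5t)·(I + t·N), where N is the 2×2 nilpotent shift.

After assembling e^{tJ} and conjugating by P, we get:

e^{tB} =
  [-2*t*exp(5*t) + exp(5*t), t*exp(5*t), 0]
  [-4*t*exp(5*t), 2*t*exp(5*t) + exp(5*t), 0]
  [4*t*exp(5*t), -2*t*exp(5*t), exp(5*t)]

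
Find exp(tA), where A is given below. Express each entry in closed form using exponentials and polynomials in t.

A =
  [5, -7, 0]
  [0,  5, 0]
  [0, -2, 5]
e^{tA} =
  [exp(5*t), -7*t*exp(5*t), 0]
  [0, exp(5*t), 0]
  [0, -2*t*exp(5*t), exp(5*t)]

Strategy: write A = P · J · P⁻¹ where J is a Jordan canonical form, so e^{tA} = P · e^{tJ} · P⁻¹, and e^{tJ} can be computed block-by-block.

A has Jordan form
J =
  [5, 1, 0]
  [0, 5, 0]
  [0, 0, 5]
(up to reordering of blocks).

Per-block formulas:
  For a 2×2 Jordan block J_2(5): exp(t · J_2(5)) = e^(5t)·(I + t·N), where N is the 2×2 nilpotent shift.
  For a 1×1 block at λ = 5: exp(t · [5]) = [e^(5t)].

After assembling e^{tJ} and conjugating by P, we get:

e^{tA} =
  [exp(5*t), -7*t*exp(5*t), 0]
  [0, exp(5*t), 0]
  [0, -2*t*exp(5*t), exp(5*t)]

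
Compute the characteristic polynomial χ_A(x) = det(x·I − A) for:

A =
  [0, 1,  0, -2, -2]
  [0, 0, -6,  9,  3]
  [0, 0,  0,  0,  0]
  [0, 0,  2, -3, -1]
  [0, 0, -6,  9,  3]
x^5

Expanding det(x·I − A) (e.g. by cofactor expansion or by noting that A is similar to its Jordan form J, which has the same characteristic polynomial as A) gives
  χ_A(x) = x^5
which factors as x^5. The eigenvalues (with algebraic multiplicities) are λ = 0 with multiplicity 5.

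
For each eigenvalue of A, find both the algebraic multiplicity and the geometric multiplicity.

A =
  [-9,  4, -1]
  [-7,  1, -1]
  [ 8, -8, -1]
λ = -3: alg = 3, geom = 1

Step 1 — factor the characteristic polynomial to read off the algebraic multiplicities:
  χ_A(x) = (x + 3)^3

Step 2 — compute geometric multiplicities via the rank-nullity identity g(λ) = n − rank(A − λI):
  rank(A − (-3)·I) = 2, so dim ker(A − (-3)·I) = n − 2 = 1

Summary:
  λ = -3: algebraic multiplicity = 3, geometric multiplicity = 1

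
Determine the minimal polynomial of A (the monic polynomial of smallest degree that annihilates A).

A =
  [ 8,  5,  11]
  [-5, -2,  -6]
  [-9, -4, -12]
x^3 + 6*x^2 + 12*x + 8

The characteristic polynomial is χ_A(x) = (x + 2)^3, so the eigenvalues are known. The minimal polynomial is
  m_A(x) = Π_λ (x − λ)^{k_λ}
where k_λ is the size of the *largest* Jordan block for λ (equivalently, the smallest k with (A − λI)^k v = 0 for every generalised eigenvector v of λ).

  λ = -2: largest Jordan block has size 3, contributing (x + 2)^3

So m_A(x) = (x + 2)^3 = x^3 + 6*x^2 + 12*x + 8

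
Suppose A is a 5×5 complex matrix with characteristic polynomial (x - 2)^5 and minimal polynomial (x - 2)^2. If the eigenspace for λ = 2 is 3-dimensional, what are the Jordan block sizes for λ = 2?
Block sizes for λ = 2: [2, 2, 1]

Step 1 — from the characteristic polynomial, algebraic multiplicity of λ = 2 is 5. From dim ker(A − (2)·I) = 3, there are exactly 3 Jordan blocks for λ = 2.
Step 2 — from the minimal polynomial, the factor (x − 2)^2 tells us the largest block for λ = 2 has size 2.
Step 3 — with total size 5, 3 blocks, and largest block 2, the block sizes (in nonincreasing order) are [2, 2, 1].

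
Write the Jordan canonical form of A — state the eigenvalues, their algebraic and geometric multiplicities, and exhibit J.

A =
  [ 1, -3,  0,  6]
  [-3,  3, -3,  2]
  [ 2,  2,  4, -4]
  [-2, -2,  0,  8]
J_3(4) ⊕ J_1(4)

The characteristic polynomial is
  det(x·I − A) = x^4 - 16*x^3 + 96*x^2 - 256*x + 256 = (x - 4)^4

Eigenvalues and multiplicities (the geometric multiplicity of λ is n − rank(A − λI), which equals the number of Jordan blocks for λ):
  λ = 4: algebraic multiplicity = 4, geometric multiplicity = 2

Determining the block sizes for each eigenvalue:
  λ = 4: with am = 4 and gm = 2, the partition is not yet determined (e.g. several partitions of 4 into 2 parts exist). Let N = A − (4)·I. Computing rank(N^1) = 2, rank(N^2) = 1, rank(N^3) = 0; the number of blocks of size ≥ j is rank(N^{j−1}) − rank(N^j), giving [2, 1, 1]. So we have 1 block(s) of size 3, 1 block(s) of size 1 → block sizes [3, 1]

Assembling the blocks gives a Jordan form
J =
  [4, 1, 0, 0]
  [0, 4, 1, 0]
  [0, 0, 4, 0]
  [0, 0, 0, 4]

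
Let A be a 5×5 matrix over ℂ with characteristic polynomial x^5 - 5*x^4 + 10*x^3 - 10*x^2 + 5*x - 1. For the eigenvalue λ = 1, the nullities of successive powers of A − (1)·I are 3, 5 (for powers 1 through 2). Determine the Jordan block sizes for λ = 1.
Block sizes for λ = 1: [2, 2, 1]

From the dimensions of kernels of powers, the number of Jordan blocks of size at least j is d_j − d_{j−1} where d_j = dim ker(N^j) (with d_0 = 0). Computing the differences gives [3, 2].
The number of blocks of size exactly k is (#blocks of size ≥ k) − (#blocks of size ≥ k + 1), so the partition is: 1 block(s) of size 1, 2 block(s) of size 2.
In nonincreasing order the block sizes are [2, 2, 1].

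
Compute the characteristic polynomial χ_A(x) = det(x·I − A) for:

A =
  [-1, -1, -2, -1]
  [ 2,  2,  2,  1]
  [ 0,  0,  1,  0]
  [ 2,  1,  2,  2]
x^4 - 4*x^3 + 6*x^2 - 4*x + 1

Expanding det(x·I − A) (e.g. by cofactor expansion or by noting that A is similar to its Jordan form J, which has the same characteristic polynomial as A) gives
  χ_A(x) = x^4 - 4*x^3 + 6*x^2 - 4*x + 1
which factors as (x - 1)^4. The eigenvalues (with algebraic multiplicities) are λ = 1 with multiplicity 4.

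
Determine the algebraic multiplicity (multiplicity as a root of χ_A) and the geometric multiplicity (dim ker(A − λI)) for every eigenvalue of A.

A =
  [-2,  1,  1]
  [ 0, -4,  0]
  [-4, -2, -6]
λ = -4: alg = 3, geom = 2

Step 1 — factor the characteristic polynomial to read off the algebraic multiplicities:
  χ_A(x) = (x + 4)^3

Step 2 — compute geometric multiplicities via the rank-nullity identity g(λ) = n − rank(A − λI):
  rank(A − (-4)·I) = 1, so dim ker(A − (-4)·I) = n − 1 = 2

Summary:
  λ = -4: algebraic multiplicity = 3, geometric multiplicity = 2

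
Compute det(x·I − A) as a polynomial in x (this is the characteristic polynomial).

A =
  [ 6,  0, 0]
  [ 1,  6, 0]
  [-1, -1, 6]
x^3 - 18*x^2 + 108*x - 216

Expanding det(x·I − A) (e.g. by cofactor expansion or by noting that A is similar to its Jordan form J, which has the same characteristic polynomial as A) gives
  χ_A(x) = x^3 - 18*x^2 + 108*x - 216
which factors as (x - 6)^3. The eigenvalues (with algebraic multiplicities) are λ = 6 with multiplicity 3.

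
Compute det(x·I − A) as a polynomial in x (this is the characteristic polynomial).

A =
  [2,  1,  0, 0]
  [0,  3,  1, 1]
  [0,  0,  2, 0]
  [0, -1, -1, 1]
x^4 - 8*x^3 + 24*x^2 - 32*x + 16

Expanding det(x·I − A) (e.g. by cofactor expansion or by noting that A is similar to its Jordan form J, which has the same characteristic polynomial as A) gives
  χ_A(x) = x^4 - 8*x^3 + 24*x^2 - 32*x + 16
which factors as (x - 2)^4. The eigenvalues (with algebraic multiplicities) are λ = 2 with multiplicity 4.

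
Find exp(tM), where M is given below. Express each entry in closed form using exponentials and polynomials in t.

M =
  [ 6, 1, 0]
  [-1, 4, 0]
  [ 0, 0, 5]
e^{tM} =
  [t*exp(5*t) + exp(5*t), t*exp(5*t), 0]
  [-t*exp(5*t), -t*exp(5*t) + exp(5*t), 0]
  [0, 0, exp(5*t)]

Strategy: write M = P · J · P⁻¹ where J is a Jordan canonical form, so e^{tM} = P · e^{tJ} · P⁻¹, and e^{tJ} can be computed block-by-block.

M has Jordan form
J =
  [5, 1, 0]
  [0, 5, 0]
  [0, 0, 5]
(up to reordering of blocks).

Per-block formulas:
  For a 1×1 block at λ = 5: exp(t · [5]) = [e^(5t)].
  For a 2×2 Jordan block J_2(5): exp(t · J_2(5)) = e^(5t)·(I + t·N), where N is the 2×2 nilpotent shift.

After assembling e^{tJ} and conjugating by P, we get:

e^{tM} =
  [t*exp(5*t) + exp(5*t), t*exp(5*t), 0]
  [-t*exp(5*t), -t*exp(5*t) + exp(5*t), 0]
  [0, 0, exp(5*t)]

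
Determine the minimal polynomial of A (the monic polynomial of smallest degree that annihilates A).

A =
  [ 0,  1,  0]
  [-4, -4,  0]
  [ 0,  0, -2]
x^2 + 4*x + 4

The characteristic polynomial is χ_A(x) = (x + 2)^3, so the eigenvalues are known. The minimal polynomial is
  m_A(x) = Π_λ (x − λ)^{k_λ}
where k_λ is the size of the *largest* Jordan block for λ (equivalently, the smallest k with (A − λI)^k v = 0 for every generalised eigenvector v of λ).

  λ = -2: largest Jordan block has size 2, contributing (x + 2)^2

So m_A(x) = (x + 2)^2 = x^2 + 4*x + 4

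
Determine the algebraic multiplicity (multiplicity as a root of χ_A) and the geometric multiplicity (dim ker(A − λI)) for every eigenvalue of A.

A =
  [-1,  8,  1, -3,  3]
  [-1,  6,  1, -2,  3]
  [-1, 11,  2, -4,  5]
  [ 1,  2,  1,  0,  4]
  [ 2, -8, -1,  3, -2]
λ = 1: alg = 5, geom = 2

Step 1 — factor the characteristic polynomial to read off the algebraic multiplicities:
  χ_A(x) = (x - 1)^5

Step 2 — compute geometric multiplicities via the rank-nullity identity g(λ) = n − rank(A − λI):
  rank(A − (1)·I) = 3, so dim ker(A − (1)·I) = n − 3 = 2

Summary:
  λ = 1: algebraic multiplicity = 5, geometric multiplicity = 2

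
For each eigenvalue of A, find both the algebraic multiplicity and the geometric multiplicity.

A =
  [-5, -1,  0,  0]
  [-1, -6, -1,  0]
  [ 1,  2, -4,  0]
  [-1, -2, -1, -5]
λ = -5: alg = 4, geom = 2

Step 1 — factor the characteristic polynomial to read off the algebraic multiplicities:
  χ_A(x) = (x + 5)^4

Step 2 — compute geometric multiplicities via the rank-nullity identity g(λ) = n − rank(A − λI):
  rank(A − (-5)·I) = 2, so dim ker(A − (-5)·I) = n − 2 = 2

Summary:
  λ = -5: algebraic multiplicity = 4, geometric multiplicity = 2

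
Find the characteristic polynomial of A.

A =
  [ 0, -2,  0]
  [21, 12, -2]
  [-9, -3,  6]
x^3 - 18*x^2 + 108*x - 216

Expanding det(x·I − A) (e.g. by cofactor expansion or by noting that A is similar to its Jordan form J, which has the same characteristic polynomial as A) gives
  χ_A(x) = x^3 - 18*x^2 + 108*x - 216
which factors as (x - 6)^3. The eigenvalues (with algebraic multiplicities) are λ = 6 with multiplicity 3.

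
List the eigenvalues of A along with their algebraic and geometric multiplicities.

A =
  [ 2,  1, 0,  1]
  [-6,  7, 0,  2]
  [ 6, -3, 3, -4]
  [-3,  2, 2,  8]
λ = 5: alg = 4, geom = 2

Step 1 — factor the characteristic polynomial to read off the algebraic multiplicities:
  χ_A(x) = (x - 5)^4

Step 2 — compute geometric multiplicities via the rank-nullity identity g(λ) = n − rank(A − λI):
  rank(A − (5)·I) = 2, so dim ker(A − (5)·I) = n − 2 = 2

Summary:
  λ = 5: algebraic multiplicity = 4, geometric multiplicity = 2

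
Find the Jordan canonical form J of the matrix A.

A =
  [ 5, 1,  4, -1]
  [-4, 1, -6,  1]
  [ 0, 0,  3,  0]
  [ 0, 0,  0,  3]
J_3(3) ⊕ J_1(3)

The characteristic polynomial is
  det(x·I − A) = x^4 - 12*x^3 + 54*x^2 - 108*x + 81 = (x - 3)^4

Eigenvalues and multiplicities (the geometric multiplicity of λ is n − rank(A − λI), which equals the number of Jordan blocks for λ):
  λ = 3: algebraic multiplicity = 4, geometric multiplicity = 2

Determining the block sizes for each eigenvalue:
  λ = 3: with am = 4 and gm = 2, the partition is not yet determined (e.g. several partitions of 4 into 2 parts exist). Let N = A − (3)·I. Computing rank(N^1) = 2, rank(N^2) = 1, rank(N^3) = 0; the number of blocks of size ≥ j is rank(N^{j−1}) − rank(N^j), giving [2, 1, 1]. So we have 1 block(s) of size 3, 1 block(s) of size 1 → block sizes [3, 1]

Assembling the blocks gives a Jordan form
J =
  [3, 1, 0, 0]
  [0, 3, 1, 0]
  [0, 0, 3, 0]
  [0, 0, 0, 3]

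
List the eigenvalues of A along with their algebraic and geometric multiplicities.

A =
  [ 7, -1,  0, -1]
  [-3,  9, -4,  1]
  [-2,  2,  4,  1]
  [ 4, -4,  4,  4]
λ = 6: alg = 4, geom = 2

Step 1 — factor the characteristic polynomial to read off the algebraic multiplicities:
  χ_A(x) = (x - 6)^4

Step 2 — compute geometric multiplicities via the rank-nullity identity g(λ) = n − rank(A − λI):
  rank(A − (6)·I) = 2, so dim ker(A − (6)·I) = n − 2 = 2

Summary:
  λ = 6: algebraic multiplicity = 4, geometric multiplicity = 2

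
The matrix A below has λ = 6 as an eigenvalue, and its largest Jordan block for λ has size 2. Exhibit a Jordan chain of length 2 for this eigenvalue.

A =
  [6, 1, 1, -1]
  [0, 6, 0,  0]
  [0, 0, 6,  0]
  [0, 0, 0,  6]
A Jordan chain for λ = 6 of length 2:
v_1 = (1, 0, 0, 0)ᵀ
v_2 = (0, 1, 0, 0)ᵀ

Let N = A − (6)·I. We want v_2 with N^2 v_2 = 0 but N^1 v_2 ≠ 0; then v_{j-1} := N · v_j for j = 2, …, 2.

Pick v_2 = (0, 1, 0, 0)ᵀ.
Then v_1 = N · v_2 = (1, 0, 0, 0)ᵀ.

Sanity check: (A − (6)·I) v_1 = (0, 0, 0, 0)ᵀ = 0. ✓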